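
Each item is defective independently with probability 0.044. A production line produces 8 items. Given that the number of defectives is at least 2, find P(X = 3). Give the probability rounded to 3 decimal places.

X ~ Binomial(8, 0.044). Want P(X=3 | X≥2) = P(X=3) / P(X≥2).
P(X=3) = C(8,3)·0.044^3·0.956^5 = 0.00381
P(X≥2) = 1 − 0.69769 − 0.25689 = 0.04542
Ratio = 0.00381 / 0.04542 = 0.08387

0.084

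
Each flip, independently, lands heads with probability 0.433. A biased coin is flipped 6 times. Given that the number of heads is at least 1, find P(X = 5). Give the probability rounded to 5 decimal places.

X ~ Binomial(6, 0.433). Want P(X=5 | X≥1) = P(X=5) / P(X≥1).
P(X=5) = C(6,5)·0.433^5·0.567^1 = 0.0517814
P(X≥1) = 1 − 0.0332276 = 0.9667724
Ratio = 0.0517814 / 0.9667724 = 0.0535611

0.05356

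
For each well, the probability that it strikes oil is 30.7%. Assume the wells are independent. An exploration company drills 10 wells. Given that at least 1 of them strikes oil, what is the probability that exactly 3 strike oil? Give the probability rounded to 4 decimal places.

0.2735

X ~ Binomial(10, 0.307). Want P(X=3 | X≥1) = P(X=3) / P(X≥1).
P(X=3) = C(10,3)·0.307^3·0.693^7 = 0.266520
P(X≥1) = 1 − 0.025547 = 0.974453
Ratio = 0.266520 / 0.974453 = 0.273507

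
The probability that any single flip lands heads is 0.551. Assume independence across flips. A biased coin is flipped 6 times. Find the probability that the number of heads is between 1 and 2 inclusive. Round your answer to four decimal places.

X ~ Binomial(6, 0.551); P(1 ≤ X ≤ 2) = Σ C(6,k) p^k (1−p)^(6−k) over k:
  k=1: C(6,1)·0.551^1·0.449^5 = 0.060330
  k=2: C(6,2)·0.551^2·0.449^4 = 0.185089
Total = 0.245419

0.2454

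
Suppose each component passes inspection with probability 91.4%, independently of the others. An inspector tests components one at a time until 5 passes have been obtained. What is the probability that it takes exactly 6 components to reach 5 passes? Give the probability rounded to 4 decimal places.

Y = trial on which the fifth success occurs; negative binomial, r=5, p=0.914.
P(Y=6) = C(5,4) · p^5 · (1−p)^1
= 5 · 0.63787 · 0.086 = 0.274283

0.2743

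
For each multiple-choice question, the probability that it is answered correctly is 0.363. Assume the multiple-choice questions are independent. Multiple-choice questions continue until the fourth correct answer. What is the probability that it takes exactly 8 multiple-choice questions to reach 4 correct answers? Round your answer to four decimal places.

Y = trial on which the fourth success occurs; negative binomial, r=4, p=0.363.
P(Y=8) = C(7,3) · p^4 · (1−p)^4
= 35 · 0.017363 · 0.16465 = 0.100058

0.1001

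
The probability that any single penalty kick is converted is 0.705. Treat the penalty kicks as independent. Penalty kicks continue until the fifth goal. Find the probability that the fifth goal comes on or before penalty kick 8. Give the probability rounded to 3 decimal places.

0.815

Finishing within 8 penalty kicks ⇔ at least 5 successes in the first 8. With X ~ Binomial(8, 0.705), P(Y ≤ 8) = 1 − P(X ≤ 4).
  k=0: C(8,0)·0.705^0·0.295^8 = 0.00006
  k=1: C(8,1)·0.705^1·0.295^7 = 0.00110
  k=2: C(8,2)·0.705^2·0.295^6 = 0.00917
  k=3: C(8,3)·0.705^3·0.295^5 = 0.04384
  k=4: C(8,4)·0.705^4·0.295^4 = 0.13096
1 − 0.18513 = 0.81487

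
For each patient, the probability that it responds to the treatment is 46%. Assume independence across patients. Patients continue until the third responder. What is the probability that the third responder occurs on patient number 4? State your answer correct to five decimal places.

0.15768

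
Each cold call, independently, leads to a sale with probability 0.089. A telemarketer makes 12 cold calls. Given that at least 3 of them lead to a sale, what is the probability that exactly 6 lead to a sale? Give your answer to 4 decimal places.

X ~ Binomial(12, 0.089). Want P(X=6 | X≥3) = P(X=6) / P(X≥3).
P(X=6) = C(12,6)·0.089^6·0.911^6 = 0.000262
P(X≥3) = 1 − 0.326754 − 0.383066 − 0.205830 = 0.084351
Ratio = 0.000262 / 0.084351 = 0.003112

0.0031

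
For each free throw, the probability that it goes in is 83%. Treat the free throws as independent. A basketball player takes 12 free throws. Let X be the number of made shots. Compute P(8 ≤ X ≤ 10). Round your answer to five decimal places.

0.59113

X ~ Binomial(12, 0.83); P(8 ≤ X ≤ 10) = Σ C(12,k) p^k (1−p)^(12−k) over k:
  k=8: C(12,8)·0.83^8·0.17^4 = 0.0931163
  k=9: C(12,9)·0.83^9·0.17^3 = 0.2020562
  k=10: C(12,10)·0.83^10·0.17^2 = 0.2959530
Total = 0.5911255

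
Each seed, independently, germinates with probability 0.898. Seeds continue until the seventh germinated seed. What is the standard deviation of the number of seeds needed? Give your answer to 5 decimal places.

Y = total seeds until the seventh success; negative binomial with r=7, p=0.898.
SD(Y) = √[r(1−p)/p²] = √(0.8854123) = 0.9409635

0.94096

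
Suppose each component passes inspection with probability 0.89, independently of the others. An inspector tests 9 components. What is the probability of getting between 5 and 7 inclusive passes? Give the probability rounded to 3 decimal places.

0.259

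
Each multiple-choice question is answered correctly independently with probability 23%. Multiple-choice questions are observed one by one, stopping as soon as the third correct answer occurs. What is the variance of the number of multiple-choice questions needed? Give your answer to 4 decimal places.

Y = total multiple-choice questions until the third success; negative binomial with r=3, p=0.23.
Var(Y) = r(1−p)/p² = 3·0.77 / 0.23² = 43.667297

43.6673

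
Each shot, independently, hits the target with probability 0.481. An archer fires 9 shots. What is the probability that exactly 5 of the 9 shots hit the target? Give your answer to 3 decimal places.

X ~ Binomial(n=9, p=0.481).
P(X=5) = C(9,5) · p^5 · (1−p)^4
= 126 · 0.025747 · 0.072555 = 0.23538

0.235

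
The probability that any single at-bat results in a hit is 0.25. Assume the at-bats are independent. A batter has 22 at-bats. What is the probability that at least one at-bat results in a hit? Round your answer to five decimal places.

0.99822

P(at least one) = 1 − P(none) = 1 − (1 − 0.25)^22
= 1 − 0.0017838 = 0.9982162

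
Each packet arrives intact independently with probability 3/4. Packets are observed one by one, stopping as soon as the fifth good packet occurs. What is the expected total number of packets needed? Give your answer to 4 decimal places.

Y = total packets until the fifth success; negative binomial with r=5, p=0.75.
E[Y] = r / p = 5 / 0.75 = 6.666667

6.6667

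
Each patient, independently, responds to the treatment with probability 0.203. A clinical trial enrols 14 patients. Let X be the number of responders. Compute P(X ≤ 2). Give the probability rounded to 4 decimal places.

0.4369

X ~ Binomial(14, 0.203); P(X ≤ 2) = Σ C(14,k) p^k (1−p)^(14−k) over k:
  k=0: C(14,0)·0.203^0·0.797^14 = 0.041727
  k=1: C(14,1)·0.203^1·0.797^13 = 0.148793
  k=2: C(14,2)·0.203^2·0.797^12 = 0.246339
Total = 0.436859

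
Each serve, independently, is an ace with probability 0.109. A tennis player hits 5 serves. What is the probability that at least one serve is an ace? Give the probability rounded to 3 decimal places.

P(at least one) = 1 − P(none) = 1 − (1 − 0.109)^5
= 1 − 0.56155 = 0.43845

0.438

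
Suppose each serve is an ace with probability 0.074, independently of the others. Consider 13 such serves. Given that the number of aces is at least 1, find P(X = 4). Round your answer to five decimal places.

0.01699

X ~ Binomial(13, 0.074). Want P(X=4 | X≥1) = P(X=4) / P(X≥1).
P(X=4) = C(13,4)·0.074^4·0.926^9 = 0.0107333
P(X≥1) = 1 − 0.3680805 = 0.6319195
Ratio = 0.0107333 / 0.6319195 = 0.0169852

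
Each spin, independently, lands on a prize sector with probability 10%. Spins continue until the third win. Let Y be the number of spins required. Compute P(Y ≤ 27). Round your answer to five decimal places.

Finishing within 27 spins ⇔ at least 3 successes in the first 27. With X ~ Binomial(27, 0.10), P(Y ≤ 27) = 1 − P(X ≤ 2).
  k=0: C(27,0)·0.10^0·0.90^27 = 0.0581497
  k=1: C(27,1)·0.10^1·0.90^26 = 0.1744492
  k=2: C(27,2)·0.10^2·0.90^25 = 0.2519822
1 − 0.4845811 = 0.5154189

0.51542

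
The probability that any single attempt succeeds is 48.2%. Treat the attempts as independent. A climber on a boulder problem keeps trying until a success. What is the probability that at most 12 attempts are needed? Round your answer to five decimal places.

0.99963

Y = number of attempts to the first success; geometric, p = 0.482.
P(Y ≤ 12) = 1 − (1−p)^12 = 1 − 0.0003732 = 0.9996268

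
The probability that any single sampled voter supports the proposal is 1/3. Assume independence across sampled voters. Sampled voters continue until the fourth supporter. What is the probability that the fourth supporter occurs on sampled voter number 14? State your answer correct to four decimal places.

Y = trial on which the fourth success occurs; negative binomial, r=4, p=0.333333.
P(Y=14) = C(13,3) · p^4 · (1−p)^10
= 286 · 0.012346 · 0.017342 = 0.061231

0.0612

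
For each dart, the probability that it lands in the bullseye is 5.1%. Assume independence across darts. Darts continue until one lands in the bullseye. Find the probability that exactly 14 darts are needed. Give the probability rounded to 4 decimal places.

Geometric (trials to first success), p = 0.051.
P(Y = 14) = (1−p)^13 · p = 0.50636 · 0.051 = 0.025824

0.0258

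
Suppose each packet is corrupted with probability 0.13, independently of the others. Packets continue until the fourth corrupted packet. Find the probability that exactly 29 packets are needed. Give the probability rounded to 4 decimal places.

Y = trial on which the fourth success occurs; negative binomial, r=4, p=0.13.
P(Y=29) = C(28,3) · p^4 · (1−p)^25
= 3276 · 0.00028561 · 0.03076 = 0.028781

0.0288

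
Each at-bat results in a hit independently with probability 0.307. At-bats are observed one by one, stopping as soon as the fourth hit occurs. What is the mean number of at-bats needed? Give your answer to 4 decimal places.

13.0293

Y = total at-bats until the fourth success; negative binomial with r=4, p=0.307.
E[Y] = r / p = 4 / 0.307 = 13.029316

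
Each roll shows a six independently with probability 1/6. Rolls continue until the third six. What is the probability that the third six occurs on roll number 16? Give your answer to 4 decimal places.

0.0454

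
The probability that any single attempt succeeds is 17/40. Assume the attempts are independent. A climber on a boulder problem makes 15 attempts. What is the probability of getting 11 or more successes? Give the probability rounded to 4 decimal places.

0.0158

X ~ Binomial(15, 0.425); P(X ≥ 11) = Σ C(15,k) p^k (1−p)^(15−k) over k:
  k=11: C(15,11)·0.425^11·0.575^4 = 0.012192
  k=12: C(15,12)·0.425^12·0.575^3 = 0.003004
  k=13: C(15,13)·0.425^13·0.575^2 = 0.000512
  k=14: C(15,14)·0.425^14·0.575^1 = 0.000054
  k=15: C(15,15)·0.425^15·0.575^0 = 0.000003
Total = 0.015765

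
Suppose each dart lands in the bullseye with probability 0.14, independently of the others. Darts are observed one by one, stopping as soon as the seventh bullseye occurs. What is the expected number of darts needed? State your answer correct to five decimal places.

50.00000

Y = total darts until the seventh success; negative binomial with r=7, p=0.14.
E[Y] = r / p = 7 / 0.14 = 50.0000000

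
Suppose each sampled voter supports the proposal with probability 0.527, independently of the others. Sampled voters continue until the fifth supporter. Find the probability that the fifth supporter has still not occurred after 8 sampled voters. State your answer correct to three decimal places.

Needing more than 8 sampled voters ⇔ fewer than 5 successes in the first 8. With X ~ Binomial(8, 0.527), P(Y > 8) = P(X ≤ 4).
  k=0: C(8,0)·0.527^0·0.473^8 = 0.00251
  k=1: C(8,1)·0.527^1·0.473^7 = 0.02233
  k=2: C(8,2)·0.527^2·0.473^6 = 0.08709
  k=3: C(8,3)·0.527^3·0.473^5 = 0.19406
  k=4: C(8,4)·0.527^4·0.473^4 = 0.27026
P(X ≤ 4) = 0.57624

0.576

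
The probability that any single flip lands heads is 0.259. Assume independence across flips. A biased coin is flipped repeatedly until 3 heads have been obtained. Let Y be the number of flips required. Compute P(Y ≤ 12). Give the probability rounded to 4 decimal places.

0.6367

Finishing within 12 flips ⇔ at least 3 successes in the first 12. With X ~ Binomial(12, 0.259), P(Y ≤ 12) = 1 − P(X ≤ 2).
  k=0: C(12,0)·0.259^0·0.741^12 = 0.027404
  k=1: C(12,1)·0.259^1·0.741^11 = 0.114943
  k=2: C(12,2)·0.259^2·0.741^10 = 0.220966
1 − 0.363313 = 0.636687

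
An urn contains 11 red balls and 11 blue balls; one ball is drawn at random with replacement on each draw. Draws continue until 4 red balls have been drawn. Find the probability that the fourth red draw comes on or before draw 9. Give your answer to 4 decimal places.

Finishing within 9 draws ⇔ at least 4 successes in the first 9. With X ~ Binomial(9, 0.50), P(Y ≤ 9) = 1 − P(X ≤ 3).
  k=0: C(9,0)·0.50^0·0.50^9 = 0.001953
  k=1: C(9,1)·0.50^1·0.50^8 = 0.017578
  k=2: C(9,2)·0.50^2·0.50^7 = 0.070312
  k=3: C(9,3)·0.50^3·0.50^6 = 0.164062
1 − 0.253906 = 0.746094

0.7461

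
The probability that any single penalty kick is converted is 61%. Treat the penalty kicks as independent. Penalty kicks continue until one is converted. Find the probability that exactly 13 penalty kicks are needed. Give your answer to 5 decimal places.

Geometric (trials to first success), p = 0.61.
P(Y = 13) = (1−p)^12 · p = 1.2382e-05 · 0.61 = 0.0000076

0.00001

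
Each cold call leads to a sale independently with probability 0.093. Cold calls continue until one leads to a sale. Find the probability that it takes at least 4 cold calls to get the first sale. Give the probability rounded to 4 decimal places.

0.7461

Y = number of cold calls to the first success; geometric, p = 0.093.
P(Y > 3) = P(first 3 all fail) = (1−p)^3 = 0.746143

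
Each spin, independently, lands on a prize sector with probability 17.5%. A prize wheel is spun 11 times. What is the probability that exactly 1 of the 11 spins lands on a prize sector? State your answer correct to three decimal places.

0.281

X ~ Binomial(n=11, p=0.175).
P(X=1) = C(11,1) · p^1 · (1−p)^10
= 11 · 0.175 · 0.14606 = 0.28117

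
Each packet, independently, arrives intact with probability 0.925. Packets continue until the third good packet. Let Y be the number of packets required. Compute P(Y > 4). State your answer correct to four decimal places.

Needing more than 4 packets ⇔ fewer than 3 successes in the first 4. With X ~ Binomial(4, 0.925), P(Y > 4) = P(X ≤ 2).
  k=0: C(4,0)·0.925^0·0.075^4 = 0.000032
  k=1: C(4,1)·0.925^1·0.075^3 = 0.001561
  k=2: C(4,2)·0.925^2·0.075^2 = 0.028877
P(X ≤ 2) = 0.030470

0.0305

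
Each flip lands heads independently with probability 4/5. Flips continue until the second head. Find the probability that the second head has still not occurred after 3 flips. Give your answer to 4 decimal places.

Needing more than 3 flips ⇔ fewer than 2 successes in the first 3. With X ~ Binomial(3, 0.80), P(Y > 3) = P(X ≤ 1).
  k=0: C(3,0)·0.80^0·0.20^3 = 0.008000
  k=1: C(3,1)·0.80^1·0.20^2 = 0.096000
P(X ≤ 1) = 0.104000

0.1040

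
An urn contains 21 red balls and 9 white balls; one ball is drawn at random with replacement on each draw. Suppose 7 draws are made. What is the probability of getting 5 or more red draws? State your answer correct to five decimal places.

X ~ Binomial(7, 0.70); P(X ≥ 5) = Σ C(7,k) p^k (1−p)^(7−k) over k:
  k=5: C(7,5)·0.70^5·0.30^2 = 0.3176523
  k=6: C(7,6)·0.70^6·0.30^1 = 0.2470629
  k=7: C(7,7)·0.70^7·0.30^0 = 0.0823543
Total = 0.6470695

0.64707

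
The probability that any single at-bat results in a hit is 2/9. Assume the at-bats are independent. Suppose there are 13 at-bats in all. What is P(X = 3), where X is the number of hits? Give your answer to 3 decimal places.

0.254

X ~ Binomial(n=13, p=0.222222).
P(X=3) = C(13,3) · p^3 · (1−p)^10
= 286 · 0.010974 · 0.081013 = 0.25426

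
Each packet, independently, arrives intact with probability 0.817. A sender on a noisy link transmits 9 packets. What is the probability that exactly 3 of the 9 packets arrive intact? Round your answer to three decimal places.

X ~ Binomial(n=9, p=0.817).
P(X=3) = C(9,3) · p^3 · (1−p)^6
= 84 · 0.54534 · 3.7558e-05 = 0.00172

0.002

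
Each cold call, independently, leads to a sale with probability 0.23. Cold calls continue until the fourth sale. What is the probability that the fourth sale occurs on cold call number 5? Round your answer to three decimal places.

Y = trial on which the fourth success occurs; negative binomial, r=4, p=0.23.
P(Y=5) = C(4,3) · p^4 · (1−p)^1
= 4 · 0.0027984 · 0.77 = 0.00862

0.009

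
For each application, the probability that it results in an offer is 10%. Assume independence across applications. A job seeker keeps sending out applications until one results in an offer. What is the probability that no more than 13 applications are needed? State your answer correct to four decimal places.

Y = number of applications to the first success; geometric, p = 0.10.
P(Y ≤ 13) = 1 − (1−p)^13 = 1 − 0.254187 = 0.745813

0.7458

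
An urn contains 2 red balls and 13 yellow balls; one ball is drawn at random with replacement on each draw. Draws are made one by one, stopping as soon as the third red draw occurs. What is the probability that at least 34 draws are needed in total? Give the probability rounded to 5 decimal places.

0.16521

Needing more than 33 draws ⇔ fewer than 3 successes in the first 33. With X ~ Binomial(33, 0.133333), P(Y > 33) = P(X ≤ 2).
  k=0: C(33,0)·0.133333^0·0.866667^33 = 0.0088944
  k=1: C(33,1)·0.133333^1·0.866667^32 = 0.0451564
  k=2: C(33,2)·0.133333^2·0.866667^31 = 0.1111543
P(X ≤ 2) = 0.1652052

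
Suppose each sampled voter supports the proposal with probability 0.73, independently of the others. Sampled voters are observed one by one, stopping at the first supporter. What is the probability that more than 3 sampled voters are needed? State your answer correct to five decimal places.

Y = number of sampled voters to the first success; geometric, p = 0.73.
P(Y > 3) = P(first 3 all fail) = (1−p)^3 = 0.0196830

0.01968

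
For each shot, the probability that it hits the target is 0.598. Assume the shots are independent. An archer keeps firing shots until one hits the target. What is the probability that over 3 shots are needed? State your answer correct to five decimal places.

0.06496

Y = number of shots to the first success; geometric, p = 0.598.
P(Y > 3) = P(first 3 all fail) = (1−p)^3 = 0.0649648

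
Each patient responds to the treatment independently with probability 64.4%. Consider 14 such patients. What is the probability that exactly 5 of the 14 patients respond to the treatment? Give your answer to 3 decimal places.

0.020

X ~ Binomial(n=14, p=0.644).
P(X=5) = C(14,5) · p^5 · (1−p)^9
= 2002 · 0.11077 · 9.1844e-05 = 0.02037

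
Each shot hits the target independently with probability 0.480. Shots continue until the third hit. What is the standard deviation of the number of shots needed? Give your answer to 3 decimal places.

2.602

Y = total shots until the third success; negative binomial with r=3, p=0.48.
SD(Y) = √[r(1−p)/p²] = √(6.77083) = 2.60208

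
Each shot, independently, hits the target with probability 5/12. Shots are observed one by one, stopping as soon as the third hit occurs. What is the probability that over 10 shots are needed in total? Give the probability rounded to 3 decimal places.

0.142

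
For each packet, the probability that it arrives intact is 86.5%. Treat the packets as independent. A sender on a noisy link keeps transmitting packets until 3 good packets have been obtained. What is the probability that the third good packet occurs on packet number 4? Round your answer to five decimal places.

Y = trial on which the third success occurs; negative binomial, r=3, p=0.865.
P(Y=4) = C(3,2) · p^3 · (1−p)^1
= 3 · 0.64721 · 0.135 = 0.2621219

0.26212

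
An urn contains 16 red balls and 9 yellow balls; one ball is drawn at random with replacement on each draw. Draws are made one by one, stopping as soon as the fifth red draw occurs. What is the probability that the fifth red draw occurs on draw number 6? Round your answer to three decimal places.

Y = trial on which the fifth success occurs; negative binomial, r=5, p=0.64.
P(Y=6) = C(5,4) · p^5 · (1−p)^1
= 5 · 0.10737 · 0.36 = 0.19327

0.193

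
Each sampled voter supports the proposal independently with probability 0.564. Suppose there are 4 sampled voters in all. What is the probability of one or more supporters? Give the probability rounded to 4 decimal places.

P(at least one) = 1 − P(none) = 1 − (1 − 0.564)^4
= 1 − 0.036136 = 0.963864

0.9639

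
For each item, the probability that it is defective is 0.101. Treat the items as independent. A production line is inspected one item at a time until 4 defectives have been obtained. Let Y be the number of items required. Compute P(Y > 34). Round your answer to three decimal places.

Needing more than 34 items ⇔ fewer than 4 successes in the first 34. With X ~ Binomial(34, 0.101), P(Y > 34) = P(X ≤ 3).
  k=0: C(34,0)·0.101^0·0.899^34 = 0.02678
  k=1: C(34,1)·0.101^1·0.899^33 = 0.10230
  k=2: C(34,2)·0.101^2·0.899^32 = 0.18963
  k=3: C(34,3)·0.101^3·0.899^31 = 0.22725
P(X ≤ 3) = 0.54596

0.546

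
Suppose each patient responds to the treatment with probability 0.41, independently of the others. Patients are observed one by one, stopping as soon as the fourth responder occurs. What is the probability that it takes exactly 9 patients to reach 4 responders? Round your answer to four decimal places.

0.1131

Y = trial on which the fourth success occurs; negative binomial, r=4, p=0.41.
P(Y=9) = C(8,3) · p^4 · (1−p)^5
= 56 · 0.028258 · 0.071492 = 0.113131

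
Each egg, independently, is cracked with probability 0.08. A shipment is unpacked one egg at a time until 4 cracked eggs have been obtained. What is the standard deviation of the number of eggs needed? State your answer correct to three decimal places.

Y = total eggs until the fourth success; negative binomial with r=4, p=0.08.
SD(Y) = √[r(1−p)/p²] = √(575.00000) = 23.97916

23.979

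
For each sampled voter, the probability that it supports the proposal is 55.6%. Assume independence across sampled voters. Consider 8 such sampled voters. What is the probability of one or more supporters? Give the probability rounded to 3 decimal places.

P(at least one) = 1 − P(none) = 1 − (1 − 0.556)^8
= 1 − 0.00151 = 0.99849

0.998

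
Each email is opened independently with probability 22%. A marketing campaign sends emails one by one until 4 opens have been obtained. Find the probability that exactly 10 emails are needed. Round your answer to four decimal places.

Y = trial on which the fourth success occurs; negative binomial, r=4, p=0.22.
P(Y=10) = C(9,3) · p^4 · (1−p)^6
= 84 · 0.0023426 · 0.2252 = 0.044314

0.0443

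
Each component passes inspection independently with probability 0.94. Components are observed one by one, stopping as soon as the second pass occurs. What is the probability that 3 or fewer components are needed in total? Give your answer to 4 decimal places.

0.9896

Finishing within 3 components ⇔ at least 2 successes in the first 3. With X ~ Binomial(3, 0.94), P(Y ≤ 3) = 1 − P(X ≤ 1).
  k=0: C(3,0)·0.94^0·0.06^3 = 0.000216
  k=1: C(3,1)·0.94^1·0.06^2 = 0.010152
1 − 0.010368 = 0.989632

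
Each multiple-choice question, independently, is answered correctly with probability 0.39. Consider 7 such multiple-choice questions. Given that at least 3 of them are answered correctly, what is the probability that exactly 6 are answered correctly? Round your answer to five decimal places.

0.02692

X ~ Binomial(7, 0.39). Want P(X=6 | X≥3) = P(X=6) / P(X≥3).
P(X=6) = C(7,6)·0.39^6·0.61^1 = 0.0150250
P(X≥3) = 1 − 0.0314274 − 0.1406506 − 0.2697725 = 0.5581494
Ratio = 0.0150250 / 0.5581494 = 0.0269194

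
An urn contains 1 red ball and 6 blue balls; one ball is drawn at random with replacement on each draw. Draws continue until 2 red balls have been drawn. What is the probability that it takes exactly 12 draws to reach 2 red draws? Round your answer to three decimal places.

0.048

Y = trial on which the second success occurs; negative binomial, r=2, p=0.142857.
P(Y=12) = C(11,1) · p^2 · (1−p)^10
= 11 · 0.020408 · 0.21406 = 0.04805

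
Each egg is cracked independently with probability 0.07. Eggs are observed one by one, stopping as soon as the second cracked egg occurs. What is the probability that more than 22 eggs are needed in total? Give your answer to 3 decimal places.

0.538

Needing more than 22 eggs ⇔ fewer than 2 successes in the first 22. With X ~ Binomial(22, 0.07), P(Y > 22) = P(X ≤ 1).
  k=0: C(22,0)·0.07^0·0.93^22 = 0.20259
  k=1: C(22,1)·0.07^1·0.93^21 = 0.33548
P(X ≤ 1) = 0.53807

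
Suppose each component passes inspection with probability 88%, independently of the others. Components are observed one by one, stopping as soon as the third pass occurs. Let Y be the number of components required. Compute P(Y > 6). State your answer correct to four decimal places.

0.0025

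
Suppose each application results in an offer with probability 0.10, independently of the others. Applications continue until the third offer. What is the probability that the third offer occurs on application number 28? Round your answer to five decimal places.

Y = trial on which the third success occurs; negative binomial, r=3, p=0.10.
P(Y=28) = C(27,2) · p^3 · (1−p)^25
= 351 · 0.001 · 0.07179 = 0.0251982

0.02520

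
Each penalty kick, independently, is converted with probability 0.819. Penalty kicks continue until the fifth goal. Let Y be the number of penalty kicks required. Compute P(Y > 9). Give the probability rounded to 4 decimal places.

0.0128

Needing more than 9 penalty kicks ⇔ fewer than 5 successes in the first 9. With X ~ Binomial(9, 0.819), P(Y > 9) = P(X ≤ 4).
  k=0: C(9,0)·0.819^0·0.181^9 = 0.000000
  k=1: C(9,1)·0.819^1·0.181^8 = 0.000008
  k=2: C(9,2)·0.819^2·0.181^7 = 0.000154
  k=3: C(9,3)·0.819^3·0.181^6 = 0.001623
  k=4: C(9,4)·0.819^4·0.181^5 = 0.011013
P(X ≤ 4) = 0.012798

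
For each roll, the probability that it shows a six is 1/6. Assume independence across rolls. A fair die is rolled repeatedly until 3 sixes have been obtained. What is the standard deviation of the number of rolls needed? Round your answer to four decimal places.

9.4868

Y = total rolls until the third success; negative binomial with r=3, p=0.166667.
SD(Y) = √[r(1−p)/p²] = √(90.000000) = 9.486833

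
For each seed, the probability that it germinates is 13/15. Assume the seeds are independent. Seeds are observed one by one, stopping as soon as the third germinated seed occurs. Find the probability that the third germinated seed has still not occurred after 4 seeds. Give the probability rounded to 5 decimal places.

0.08865

Needing more than 4 seeds ⇔ fewer than 3 successes in the first 4. With X ~ Binomial(4, 0.866667), P(Y > 4) = P(X ≤ 2).
  k=0: C(4,0)·0.866667^0·0.133333^4 = 0.0003160
  k=1: C(4,1)·0.866667^1·0.133333^3 = 0.0082173
  k=2: C(4,2)·0.866667^2·0.133333^2 = 0.0801185
P(X ≤ 2) = 0.0886519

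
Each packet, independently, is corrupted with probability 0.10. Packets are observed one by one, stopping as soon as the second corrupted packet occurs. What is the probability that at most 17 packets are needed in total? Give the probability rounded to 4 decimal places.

0.5182

Finishing within 17 packets ⇔ at least 2 successes in the first 17. With X ~ Binomial(17, 0.10), P(Y ≤ 17) = 1 − P(X ≤ 1).
  k=0: C(17,0)·0.10^0·0.90^17 = 0.166772
  k=1: C(17,1)·0.10^1·0.90^16 = 0.315013
1 − 0.481785 = 0.518215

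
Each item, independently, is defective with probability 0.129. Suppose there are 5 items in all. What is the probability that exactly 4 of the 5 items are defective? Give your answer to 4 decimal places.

X ~ Binomial(n=5, p=0.129).
P(X=4) = C(5,4) · p^4 · (1−p)^1
= 5 · 0.00027692 · 0.871 = 0.001206

0.0012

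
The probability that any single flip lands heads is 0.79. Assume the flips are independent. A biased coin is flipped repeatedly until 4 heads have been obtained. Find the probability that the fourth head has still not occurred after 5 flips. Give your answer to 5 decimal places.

Needing more than 5 flips ⇔ fewer than 4 successes in the first 5. With X ~ Binomial(5, 0.79), P(Y > 5) = P(X ≤ 3).
  k=0: C(5,0)·0.79^0·0.21^5 = 0.0004084
  k=1: C(5,1)·0.79^1·0.21^4 = 0.0076820
  k=2: C(5,2)·0.79^2·0.21^3 = 0.0577979
  k=3: C(5,3)·0.79^3·0.21^2 = 0.2174302
P(X ≤ 3) = 0.2833185

0.28332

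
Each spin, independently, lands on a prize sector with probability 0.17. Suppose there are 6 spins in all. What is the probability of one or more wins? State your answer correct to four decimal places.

P(at least one) = 1 − P(none) = 1 − (1 − 0.17)^6
= 1 − 0.326940 = 0.673060

0.6731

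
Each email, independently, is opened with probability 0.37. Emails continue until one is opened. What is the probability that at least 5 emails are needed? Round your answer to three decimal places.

0.158

Y = number of emails to the first success; geometric, p = 0.37.
P(Y > 4) = P(first 4 all fail) = (1−p)^4 = 0.15753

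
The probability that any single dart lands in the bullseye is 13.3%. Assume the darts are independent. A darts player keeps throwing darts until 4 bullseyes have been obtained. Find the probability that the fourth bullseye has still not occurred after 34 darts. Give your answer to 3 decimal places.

Needing more than 34 darts ⇔ fewer than 4 successes in the first 34. With X ~ Binomial(34, 0.133), P(Y > 34) = P(X ≤ 3).
  k=0: C(34,0)·0.133^0·0.867^34 = 0.00781
  k=1: C(34,1)·0.133^1·0.867^33 = 0.04073
  k=2: C(34,2)·0.133^2·0.867^32 = 0.10310
  k=3: C(34,3)·0.133^3·0.867^31 = 0.16871
P(X ≤ 3) = 0.32036

0.320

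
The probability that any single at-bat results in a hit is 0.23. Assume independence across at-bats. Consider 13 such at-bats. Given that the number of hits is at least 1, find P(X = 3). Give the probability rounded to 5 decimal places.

X ~ Binomial(13, 0.23). Want P(X=3 | X≥1) = P(X=3) / P(X≥1).
P(X=3) = C(13,3)·0.23^3·0.77^10 = 0.2549510
P(X≥1) = 1 − 0.0334487 = 0.9665513
Ratio = 0.2549510 / 0.9665513 = 0.2637739

0.26377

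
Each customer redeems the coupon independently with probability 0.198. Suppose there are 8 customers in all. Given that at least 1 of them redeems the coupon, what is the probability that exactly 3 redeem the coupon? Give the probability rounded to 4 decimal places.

X ~ Binomial(8, 0.198). Want P(X=3 | X≥1) = P(X=3) / P(X≥1).
P(X=3) = C(8,3)·0.198^3·0.802^5 = 0.144230
P(X≥1) = 1 − 0.171157 = 0.828843
Ratio = 0.144230 / 0.828843 = 0.174014

0.1740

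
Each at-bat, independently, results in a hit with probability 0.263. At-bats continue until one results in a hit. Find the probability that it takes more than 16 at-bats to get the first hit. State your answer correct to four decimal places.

Y = number of at-bats to the first success; geometric, p = 0.263.
P(Y > 16) = P(first 16 all fail) = (1−p)^16 = 0.007577

0.0076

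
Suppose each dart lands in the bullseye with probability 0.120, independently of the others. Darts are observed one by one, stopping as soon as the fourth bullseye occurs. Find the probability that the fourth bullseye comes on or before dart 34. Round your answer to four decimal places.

0.5953

Finishing within 34 darts ⇔ at least 4 successes in the first 34. With X ~ Binomial(34, 0.12), P(Y ≤ 34) = 1 − P(X ≤ 3).
  k=0: C(34,0)·0.12^0·0.88^34 = 0.012954
  k=1: C(34,1)·0.12^1·0.88^33 = 0.060060
  k=2: C(34,2)·0.12^2·0.88^32 = 0.135136
  k=3: C(34,3)·0.12^3·0.88^31 = 0.196561
1 − 0.404712 = 0.595288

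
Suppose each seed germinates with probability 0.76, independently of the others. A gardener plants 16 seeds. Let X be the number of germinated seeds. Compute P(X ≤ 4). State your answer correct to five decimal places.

0.00002

X ~ Binomial(16, 0.76); P(X ≤ 4) = Σ C(16,k) p^k (1−p)^(16−k) over k:
  k=0: C(16,0)·0.76^0·0.24^16 = 0.0000000
  k=1: C(16,1)·0.76^1·0.24^15 = 0.0000000
  k=2: C(16,2)·0.76^2·0.24^14 = 0.0000001
  k=3: C(16,3)·0.76^3·0.24^13 = 0.0000022
  k=4: C(16,4)·0.76^4·0.24^12 = 0.0000222
Total = 0.0000245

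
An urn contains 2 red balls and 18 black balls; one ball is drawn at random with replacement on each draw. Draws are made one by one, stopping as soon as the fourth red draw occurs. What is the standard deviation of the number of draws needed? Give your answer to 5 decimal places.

18.97367

Y = total draws until the fourth success; negative binomial with r=4, p=0.10.
SD(Y) = √[r(1−p)/p²] = √(360.0000000) = 18.9736660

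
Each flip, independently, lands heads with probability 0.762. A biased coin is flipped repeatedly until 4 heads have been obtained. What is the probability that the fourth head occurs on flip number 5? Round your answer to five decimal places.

0.32096

Y = trial on which the fourth success occurs; negative binomial, r=4, p=0.762.
P(Y=5) = C(4,3) · p^4 · (1−p)^1
= 4 · 0.33715 · 0.238 = 0.3209644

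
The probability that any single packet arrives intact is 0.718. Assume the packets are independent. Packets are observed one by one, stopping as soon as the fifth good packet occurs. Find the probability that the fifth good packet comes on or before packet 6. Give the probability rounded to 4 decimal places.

0.4599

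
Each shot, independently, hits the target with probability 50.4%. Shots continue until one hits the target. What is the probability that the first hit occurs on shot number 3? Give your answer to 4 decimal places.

Geometric (trials to first success), p = 0.504.
P(Y = 3) = (1−p)^2 · p = 0.24602 · 0.504 = 0.123992

0.1240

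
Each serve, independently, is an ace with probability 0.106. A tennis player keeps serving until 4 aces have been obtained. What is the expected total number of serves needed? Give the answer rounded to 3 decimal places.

Y = total serves until the fourth success; negative binomial with r=4, p=0.106.
E[Y] = r / p = 4 / 0.106 = 37.73585

37.736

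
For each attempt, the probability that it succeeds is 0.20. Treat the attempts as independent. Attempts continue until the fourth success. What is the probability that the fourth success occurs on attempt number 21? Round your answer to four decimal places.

Y = trial on which the fourth success occurs; negative binomial, r=4, p=0.20.
P(Y=21) = C(20,3) · p^4 · (1−p)^17
= 1140 · 0.0016 · 0.022518 = 0.041073

0.0411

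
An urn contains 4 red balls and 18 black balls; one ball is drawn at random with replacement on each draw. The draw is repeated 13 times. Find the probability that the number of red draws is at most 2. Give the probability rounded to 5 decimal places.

X ~ Binomial(13, 0.181818); P(X ≤ 2) = Σ C(13,k) p^k (1−p)^(13−k) over k:
  k=0: C(13,0)·0.181818^0·0.818182^13 = 0.0736288
  k=1: C(13,1)·0.181818^1·0.818182^12 = 0.2127054
  k=2: C(13,2)·0.181818^2·0.818182^11 = 0.2836072
Total = 0.5699414

0.56994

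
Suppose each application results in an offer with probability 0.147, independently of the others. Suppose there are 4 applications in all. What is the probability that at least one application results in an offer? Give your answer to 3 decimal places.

0.471

P(at least one) = 1 − P(none) = 1 − (1 − 0.147)^4
= 1 − 0.52941 = 0.47059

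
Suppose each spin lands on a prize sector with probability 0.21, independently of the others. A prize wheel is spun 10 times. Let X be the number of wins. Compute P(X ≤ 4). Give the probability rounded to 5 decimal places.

0.96014

X ~ Binomial(10, 0.21); P(X ≤ 4) = Σ C(10,k) p^k (1−p)^(10−k) over k:
  k=0: C(10,0)·0.21^0·0.79^10 = 0.0946828
  k=1: C(10,1)·0.21^1·0.79^9 = 0.2516884
  k=2: C(10,2)·0.21^2·0.79^8 = 0.3010702
  k=3: C(10,3)·0.21^3·0.79^7 = 0.2134169
  k=4: C(10,4)·0.21^4·0.79^6 = 0.0992794
Total = 0.9601376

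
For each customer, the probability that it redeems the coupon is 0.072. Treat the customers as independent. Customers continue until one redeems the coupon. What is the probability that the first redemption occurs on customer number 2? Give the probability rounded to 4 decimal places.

0.0668

Geometric (trials to first success), p = 0.072.
P(Y = 2) = (1−p)^1 · p = 0.928 · 0.072 = 0.066816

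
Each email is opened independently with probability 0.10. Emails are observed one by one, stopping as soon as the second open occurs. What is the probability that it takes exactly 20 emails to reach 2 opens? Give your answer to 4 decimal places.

Y = trial on which the second success occurs; negative binomial, r=2, p=0.10.
P(Y=20) = C(19,1) · p^2 · (1−p)^18
= 19 · 0.01 · 0.15009 = 0.028518

0.0285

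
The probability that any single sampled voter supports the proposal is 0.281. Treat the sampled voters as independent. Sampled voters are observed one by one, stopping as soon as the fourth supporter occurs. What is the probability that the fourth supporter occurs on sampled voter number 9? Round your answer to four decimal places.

0.0671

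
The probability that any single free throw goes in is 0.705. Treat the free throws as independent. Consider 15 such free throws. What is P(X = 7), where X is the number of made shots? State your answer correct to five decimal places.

0.03195

X ~ Binomial(n=15, p=0.705).
P(X=7) = C(15,7) · p^7 · (1−p)^8
= 6435 · 0.086561 · 5.7356e-05 = 0.0319484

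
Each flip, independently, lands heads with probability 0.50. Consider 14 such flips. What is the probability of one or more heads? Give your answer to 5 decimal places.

0.99994

P(at least one) = 1 − P(none) = 1 − (1 − 0.50)^14
= 1 − 0.0000610 = 0.9999390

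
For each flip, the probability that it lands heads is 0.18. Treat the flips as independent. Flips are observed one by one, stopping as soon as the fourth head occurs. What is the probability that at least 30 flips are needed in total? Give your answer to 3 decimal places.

0.208

Needing more than 29 flips ⇔ fewer than 4 successes in the first 29. With X ~ Binomial(29, 0.18), P(Y > 29) = P(X ≤ 3).
  k=0: C(29,0)·0.18^0·0.82^29 = 0.00317
  k=1: C(29,1)·0.18^1·0.82^28 = 0.02016
  k=2: C(29,2)·0.18^2·0.82^27 = 0.06195
  k=3: C(29,3)·0.18^3·0.82^26 = 0.12239
P(X ≤ 3) = 0.20767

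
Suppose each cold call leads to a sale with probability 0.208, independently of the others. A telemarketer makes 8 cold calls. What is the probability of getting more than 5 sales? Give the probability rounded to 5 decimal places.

0.00153

X ~ Binomial(8, 0.208); P(X ≥ 6) = Σ C(8,k) p^k (1−p)^(8−k) over k:
  k=6: C(8,6)·0.208^6·0.792^2 = 0.0014223
  k=7: C(8,7)·0.208^7·0.792^1 = 0.0001067
  k=8: C(8,8)·0.208^8·0.792^0 = 0.0000035
Total = 0.0015325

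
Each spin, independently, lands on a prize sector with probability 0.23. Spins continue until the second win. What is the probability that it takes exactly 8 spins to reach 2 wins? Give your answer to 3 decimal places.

0.077

Y = trial on which the second success occurs; negative binomial, r=2, p=0.23.
P(Y=8) = C(7,1) · p^2 · (1−p)^6
= 7 · 0.0529 · 0.20842 = 0.07718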